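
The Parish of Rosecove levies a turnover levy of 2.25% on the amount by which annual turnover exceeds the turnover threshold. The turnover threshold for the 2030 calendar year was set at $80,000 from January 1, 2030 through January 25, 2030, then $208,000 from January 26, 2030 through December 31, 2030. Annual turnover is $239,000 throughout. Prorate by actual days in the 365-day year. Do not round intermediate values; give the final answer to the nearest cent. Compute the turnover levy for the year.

January 1 – January 25, 2030: 25 days, exemption $80,000 → ($239,000 − $80,000) × 2.25% × 25/365 = $245.0342
January 26 – December 31, 2030: 340 days, exemption $208,000 → ($239,000 − $208,000) × 2.25% × 340/365 = $649.7260
Total = $894.7603

$894.76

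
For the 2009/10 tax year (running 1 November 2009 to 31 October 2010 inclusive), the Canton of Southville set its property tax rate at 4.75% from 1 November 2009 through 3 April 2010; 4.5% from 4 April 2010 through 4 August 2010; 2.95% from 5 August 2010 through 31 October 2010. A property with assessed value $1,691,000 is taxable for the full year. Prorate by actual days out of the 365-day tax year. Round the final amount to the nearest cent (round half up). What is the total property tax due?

1 November 2009 – 3 April 2010: 154 days at 4.75% → $1,691,000 × 4.75% × 154/365 = $33,889.4932
4 April – 4 August 2010: 123 days at 4.5% → $1,691,000 × 4.5% × 123/365 = $25,642.9726
5 August – 31 October 2010: 88 days at 2.95% → $1,691,000 × 2.95% × 88/365 = $12,026.9479
Total = $71,559.4137

$71,559.41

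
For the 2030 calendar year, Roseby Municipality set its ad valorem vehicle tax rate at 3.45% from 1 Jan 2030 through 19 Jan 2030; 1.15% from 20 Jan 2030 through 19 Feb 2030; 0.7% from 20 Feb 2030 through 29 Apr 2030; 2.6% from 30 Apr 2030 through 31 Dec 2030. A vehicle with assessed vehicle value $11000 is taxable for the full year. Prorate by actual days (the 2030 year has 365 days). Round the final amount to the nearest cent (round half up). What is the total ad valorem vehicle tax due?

1 Jan – 19 Jan 2030: 19 days at 3.45% → $11000 × 3.45% × 19/365 = $19.7548
20 Jan – 19 Feb 2030: 31 days at 1.15% → $11000 × 1.15% × 31/365 = $10.7438
20 Feb – 29 Apr 2030: 69 days at 0.7% → $11000 × 0.7% × 69/365 = $14.5562
30 Apr – 31 Dec 2030: 246 days at 2.6% → $11000 × 2.6% × 246/365 = $192.7562
Total = $237.8110

$237.81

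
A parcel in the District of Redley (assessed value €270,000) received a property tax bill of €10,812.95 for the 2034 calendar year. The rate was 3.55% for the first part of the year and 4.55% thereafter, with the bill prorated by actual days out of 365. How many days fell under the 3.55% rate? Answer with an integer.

Let d = days at the first rate; then 365 − d days at the second rate.
€270,000 × [3.55%·d + 4.55%·(365−d)] / 365 = €10,812.95
Solving gives d = 199, so the new rate took effect on July 19, 2034.

199 days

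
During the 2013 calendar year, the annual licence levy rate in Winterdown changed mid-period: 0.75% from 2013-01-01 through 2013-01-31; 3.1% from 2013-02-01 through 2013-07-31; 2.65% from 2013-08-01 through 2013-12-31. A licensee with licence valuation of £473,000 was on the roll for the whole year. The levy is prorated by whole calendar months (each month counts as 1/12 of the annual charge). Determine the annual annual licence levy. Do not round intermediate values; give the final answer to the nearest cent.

£12,849.83

2013-01-01 to 2013-01-31: 1 month at 0.75% → £473,000 × 0.75% × 1/12 = £295.6250
2013-02-01 to 2013-07-31: 6 months at 3.1% → £473,000 × 3.1% × 6/12 = £7,331.5000
2013-08-01 to 2013-12-31: 5 months at 2.65% → £473,000 × 2.65% × 5/12 = £5,222.7083
Total = £12,849.8333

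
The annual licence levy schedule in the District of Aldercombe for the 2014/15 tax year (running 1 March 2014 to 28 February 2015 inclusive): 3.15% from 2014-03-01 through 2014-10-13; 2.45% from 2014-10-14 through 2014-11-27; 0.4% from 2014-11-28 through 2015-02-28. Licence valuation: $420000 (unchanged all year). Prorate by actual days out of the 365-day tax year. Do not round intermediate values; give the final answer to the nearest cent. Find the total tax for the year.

$9924.66

2014-03-01 to 2014-10-13: 227 days at 3.15% → $420000 × 3.15% × 227/365 = $8227.9726
2014-10-14 to 2014-11-27: 45 days at 2.45% → $420000 × 2.45% × 45/365 = $1268.6301
2014-11-28 to 2015-02-28: 93 days at 0.4% → $420000 × 0.4% × 93/365 = $428.0548
Total = $9924.6575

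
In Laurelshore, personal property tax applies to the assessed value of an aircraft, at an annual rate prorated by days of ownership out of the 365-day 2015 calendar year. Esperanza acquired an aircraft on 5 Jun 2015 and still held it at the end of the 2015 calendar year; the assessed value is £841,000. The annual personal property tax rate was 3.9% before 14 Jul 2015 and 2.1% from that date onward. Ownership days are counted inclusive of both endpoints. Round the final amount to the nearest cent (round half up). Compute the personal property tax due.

£11,778.61

5 Jun – 13 Jul 2015: 39 days at 3.9% → £841,000 × 3.9% × 39/365 = £3,504.5507
14 Jul – 31 Dec 2015: 171 days at 2.1% → £841,000 × 2.1% × 171/365 = £8,274.0575
Total = £11,778.6082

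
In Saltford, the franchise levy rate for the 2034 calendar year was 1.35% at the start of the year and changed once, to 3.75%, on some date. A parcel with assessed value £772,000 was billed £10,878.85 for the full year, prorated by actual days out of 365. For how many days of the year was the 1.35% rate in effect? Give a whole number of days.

Let d = days at the first rate; then 365 − d days at the second rate.
£772,000 × [1.35%·d + 3.75%·(365−d)] / 365 = £10,878.85
Solving gives d = 356, so the new rate took effect on 23 Dec 2034.

356 days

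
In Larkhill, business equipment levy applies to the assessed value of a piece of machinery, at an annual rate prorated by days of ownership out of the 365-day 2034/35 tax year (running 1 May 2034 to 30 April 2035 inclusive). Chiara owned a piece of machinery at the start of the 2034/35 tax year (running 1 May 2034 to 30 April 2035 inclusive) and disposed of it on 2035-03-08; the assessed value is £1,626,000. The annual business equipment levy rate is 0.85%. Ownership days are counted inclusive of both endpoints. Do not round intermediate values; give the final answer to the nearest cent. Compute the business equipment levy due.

Days held (2034-05-01 to 2035-03-08): 312 out of 365
Tax = £1,626,000 × 0.85% × 312/365 = £11,814.1151

£11,814.12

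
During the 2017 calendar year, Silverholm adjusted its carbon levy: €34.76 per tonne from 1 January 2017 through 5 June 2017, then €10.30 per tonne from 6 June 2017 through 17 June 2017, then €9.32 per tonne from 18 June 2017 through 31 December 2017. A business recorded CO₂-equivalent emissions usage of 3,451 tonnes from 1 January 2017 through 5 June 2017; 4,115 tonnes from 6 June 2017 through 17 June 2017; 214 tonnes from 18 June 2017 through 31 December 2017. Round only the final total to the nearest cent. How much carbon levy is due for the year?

€164,335.74

1 January – 5 June 2017: 3,451 tonnes at €34.76/tonne → €119,956.76
6 June – 17 June 2017: 4,115 tonnes at €10.30/tonne → €42,384.50
18 June – 31 December 2017: 214 tonnes at €9.32/tonne → €1,994.48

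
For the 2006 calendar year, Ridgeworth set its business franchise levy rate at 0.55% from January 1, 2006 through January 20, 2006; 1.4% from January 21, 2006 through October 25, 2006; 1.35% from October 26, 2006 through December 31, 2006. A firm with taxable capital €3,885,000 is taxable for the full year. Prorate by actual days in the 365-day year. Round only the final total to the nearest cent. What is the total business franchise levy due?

€52,223.98

January 1 – January 20, 2006: 20 days at 0.55% → €3,885,000 × 0.55% × 20/365 = €1,170.8219
January 21 – October 25, 2006: 278 days at 1.4% → €3,885,000 × 1.4% × 278/365 = €41,425.8082
October 26 – December 31, 2006: 67 days at 1.35% → €3,885,000 × 1.35% × 67/365 = €9,627.3493
Total = €52,223.9795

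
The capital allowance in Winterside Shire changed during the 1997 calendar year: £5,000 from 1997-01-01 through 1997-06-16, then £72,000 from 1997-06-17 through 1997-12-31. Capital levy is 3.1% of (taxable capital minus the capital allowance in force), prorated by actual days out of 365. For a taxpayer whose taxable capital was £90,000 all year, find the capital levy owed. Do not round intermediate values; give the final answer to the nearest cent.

1997-01-01 to 1997-06-16: 167 days, exemption £5,000 → (£90,000 − £5,000) × 3.1% × 167/365 = £1,205.6027
1997-06-17 to 1997-12-31: 198 days, exemption £72,000 → (£90,000 − £72,000) × 3.1% × 198/365 = £302.6959
Total = £1,508.2986

£1,508.30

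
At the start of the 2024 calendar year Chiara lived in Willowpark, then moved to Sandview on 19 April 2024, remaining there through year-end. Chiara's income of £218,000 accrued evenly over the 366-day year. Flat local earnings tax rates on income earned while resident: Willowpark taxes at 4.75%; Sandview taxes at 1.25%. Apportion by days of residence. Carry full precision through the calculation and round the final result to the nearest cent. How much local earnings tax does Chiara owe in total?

£4,997.32

Willowpark, 1 January – 18 April 2024: 109 days → £218,000 × 4.75% × 109/366 = £3,083.8661
Sandview, 19 April – 31 December 2024: 257 days → £218,000 × 1.25% × 257/366 = £1,913.4563
Total = £4,997.3224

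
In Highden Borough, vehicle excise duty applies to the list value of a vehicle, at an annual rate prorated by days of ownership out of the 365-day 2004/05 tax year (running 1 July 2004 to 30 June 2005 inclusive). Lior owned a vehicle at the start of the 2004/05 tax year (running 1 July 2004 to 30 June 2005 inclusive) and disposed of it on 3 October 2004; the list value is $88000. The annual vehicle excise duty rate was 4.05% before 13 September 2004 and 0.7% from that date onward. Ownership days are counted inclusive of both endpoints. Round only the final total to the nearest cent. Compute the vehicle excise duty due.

1 July – 12 September 2004: 74 days at 4.05% → $88000 × 4.05% × 74/365 = $722.5644
13 September – 3 October 2004: 21 days at 0.7% → $88000 × 0.7% × 21/365 = $35.4411
Total = $758.0055

$758.01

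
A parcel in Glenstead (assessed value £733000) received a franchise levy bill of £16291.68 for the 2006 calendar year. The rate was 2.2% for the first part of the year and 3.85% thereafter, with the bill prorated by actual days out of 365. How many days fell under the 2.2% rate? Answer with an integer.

Let d = days at the first rate; then 365 − d days at the second rate.
£733000 × [2.2%·d + 3.85%·(365−d)] / 365 = £16291.68
Solving gives d = 360, so the new rate took effect on December 27, 2006.

360 days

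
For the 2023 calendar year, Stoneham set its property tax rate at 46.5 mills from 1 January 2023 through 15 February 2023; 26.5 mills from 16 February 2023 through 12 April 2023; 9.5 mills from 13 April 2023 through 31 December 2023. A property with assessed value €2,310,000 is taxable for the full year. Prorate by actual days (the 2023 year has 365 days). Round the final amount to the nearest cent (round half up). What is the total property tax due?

€38,741.55

1 January – 15 February 2023: 46 days at 46.5 mills → €2,310,000 × 4.65% × 46/365 = €13,537.2329
16 February – 12 April 2023: 56 days at 26.5 mills → €2,310,000 × 2.65% × 56/365 = €9,391.8904
13 April – 31 December 2023: 263 days at 9.5 mills → €2,310,000 × 0.95% × 263/365 = €15,812.4247
Total = €38,741.5479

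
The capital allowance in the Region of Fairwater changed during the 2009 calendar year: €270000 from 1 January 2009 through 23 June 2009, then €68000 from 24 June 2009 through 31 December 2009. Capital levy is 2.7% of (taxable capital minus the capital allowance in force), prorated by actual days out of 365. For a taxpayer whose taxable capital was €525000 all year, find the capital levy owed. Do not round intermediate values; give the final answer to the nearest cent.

1 January – 23 June 2009: 174 days, exemption €270000 → (€525000 − €270000) × 2.7% × 174/365 = €3282.1644
24 June – 31 December 2009: 191 days, exemption €68000 → (€525000 − €68000) × 2.7% × 191/365 = €6456.8466
Total = €9739.0110

€9739.01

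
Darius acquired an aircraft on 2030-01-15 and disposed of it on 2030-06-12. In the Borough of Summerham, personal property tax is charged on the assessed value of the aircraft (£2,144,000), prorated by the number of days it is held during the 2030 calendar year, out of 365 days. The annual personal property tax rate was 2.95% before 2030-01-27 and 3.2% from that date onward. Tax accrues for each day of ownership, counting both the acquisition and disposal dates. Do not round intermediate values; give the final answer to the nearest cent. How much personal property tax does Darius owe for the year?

£27,830.88

2030-01-15 to 2030-01-26: 12 days at 2.95% → £2,144,000 × 2.95% × 12/365 = £2,079.3863
2030-01-27 to 2030-06-12: 137 days at 3.2% → £2,144,000 × 3.2% × 137/365 = £25,751.4959
Total = £27,830.8822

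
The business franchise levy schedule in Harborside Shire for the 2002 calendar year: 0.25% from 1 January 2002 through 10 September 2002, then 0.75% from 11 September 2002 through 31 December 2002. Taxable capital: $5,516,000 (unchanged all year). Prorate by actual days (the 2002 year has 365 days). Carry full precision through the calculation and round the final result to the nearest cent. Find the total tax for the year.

1 January – 10 September 2002: 253 days at 0.25% → $5,516,000 × 0.25% × 253/365 = $9,558.5479
11 September – 31 December 2002: 112 days at 0.75% → $5,516,000 × 0.75% × 112/365 = $12,694.3562
Total = $22,252.9041

$22,252.90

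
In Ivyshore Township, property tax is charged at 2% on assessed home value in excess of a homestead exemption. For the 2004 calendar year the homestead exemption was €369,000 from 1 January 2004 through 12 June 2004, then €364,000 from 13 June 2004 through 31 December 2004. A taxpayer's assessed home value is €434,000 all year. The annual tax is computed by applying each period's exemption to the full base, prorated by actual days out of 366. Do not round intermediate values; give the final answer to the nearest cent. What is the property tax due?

1 January – 12 June 2004: 164 days, exemption €369,000 → (€434,000 − €369,000) × 2% × 164/366 = €582.5137
13 June – 31 December 2004: 202 days, exemption €364,000 → (€434,000 − €364,000) × 2% × 202/366 = €772.6776
Total = €1,355.1913

€1,355.19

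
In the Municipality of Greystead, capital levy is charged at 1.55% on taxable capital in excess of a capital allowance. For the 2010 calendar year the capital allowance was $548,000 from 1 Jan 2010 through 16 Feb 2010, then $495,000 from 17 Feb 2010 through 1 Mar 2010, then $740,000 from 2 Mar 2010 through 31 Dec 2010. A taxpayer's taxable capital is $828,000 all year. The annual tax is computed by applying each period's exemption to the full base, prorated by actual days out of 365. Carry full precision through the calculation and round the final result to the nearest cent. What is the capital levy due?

1 Jan – 16 Feb 2010: 47 days, exemption $548,000 → ($828,000 − $548,000) × 1.55% × 47/365 = $558.8493
17 Feb – 1 Mar 2010: 13 days, exemption $495,000 → ($828,000 − $495,000) × 1.55% × 13/365 = $183.8342
2 Mar – 31 Dec 2010: 305 days, exemption $740,000 → ($828,000 − $740,000) × 1.55% × 305/365 = $1,139.7808
Total = $1,882.4644

$1,882.46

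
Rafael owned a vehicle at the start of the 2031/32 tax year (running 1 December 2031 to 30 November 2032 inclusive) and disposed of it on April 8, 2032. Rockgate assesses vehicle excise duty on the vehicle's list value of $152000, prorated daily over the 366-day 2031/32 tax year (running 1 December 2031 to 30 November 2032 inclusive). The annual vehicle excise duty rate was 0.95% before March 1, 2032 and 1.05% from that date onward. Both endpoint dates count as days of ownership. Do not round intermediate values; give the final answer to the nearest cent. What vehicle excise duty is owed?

$529.09

December 1, 2031 – February 29, 2032: 91 days at 0.95% → $152000 × 0.95% × 91/366 = $359.0273
March 1 – April 8, 2032: 39 days at 1.05% → $152000 × 1.05% × 39/366 = $170.0656
Total = $529.0929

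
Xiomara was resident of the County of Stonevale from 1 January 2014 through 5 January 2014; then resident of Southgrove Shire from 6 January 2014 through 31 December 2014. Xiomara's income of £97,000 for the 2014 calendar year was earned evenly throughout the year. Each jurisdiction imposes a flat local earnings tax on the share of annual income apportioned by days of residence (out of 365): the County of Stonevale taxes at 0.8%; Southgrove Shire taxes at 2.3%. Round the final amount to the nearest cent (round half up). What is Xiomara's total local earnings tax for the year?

£2,211.07

The County of Stonevale, 1 January – 5 January 2014: 5 days → £97,000 × 0.8% × 5/365 = £10.6301
Southgrove Shire, 6 January – 31 December 2014: 360 days → £97,000 × 2.3% × 360/365 = £2,200.4384
Total = £2,211.0685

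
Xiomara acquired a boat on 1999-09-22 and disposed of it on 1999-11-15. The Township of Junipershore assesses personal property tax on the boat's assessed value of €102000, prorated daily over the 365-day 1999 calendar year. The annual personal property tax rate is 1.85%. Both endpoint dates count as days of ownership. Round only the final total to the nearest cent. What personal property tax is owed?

Days held (1999-09-22 to 1999-11-15): 55 out of 365
Tax = €102000 × 1.85% × 55/365 = €284.3425

€284.34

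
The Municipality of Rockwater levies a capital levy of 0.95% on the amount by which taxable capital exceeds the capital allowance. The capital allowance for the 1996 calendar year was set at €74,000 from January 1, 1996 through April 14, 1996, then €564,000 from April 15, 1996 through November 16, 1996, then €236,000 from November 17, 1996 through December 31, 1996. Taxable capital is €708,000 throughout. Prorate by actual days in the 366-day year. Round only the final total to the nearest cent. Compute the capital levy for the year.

January 1 – April 14, 1996: 105 days, exemption €74,000 → (€708,000 − €74,000) × 0.95% × 105/366 = €1,727.9098
April 15 – November 16, 1996: 216 days, exemption €564,000 → (€708,000 − €564,000) × 0.95% × 216/366 = €807.3443
November 17 – December 31, 1996: 45 days, exemption €236,000 → (€708,000 − €236,000) × 0.95% × 45/366 = €551.3115
Total = €3,086.5656

€3,086.57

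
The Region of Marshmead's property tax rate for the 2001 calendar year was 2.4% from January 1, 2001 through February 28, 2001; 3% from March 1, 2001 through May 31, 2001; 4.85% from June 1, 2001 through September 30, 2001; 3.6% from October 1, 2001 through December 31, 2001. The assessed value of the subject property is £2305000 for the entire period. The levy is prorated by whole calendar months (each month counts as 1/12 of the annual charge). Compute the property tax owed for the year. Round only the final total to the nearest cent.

January 1 – February 28, 2001: 2 months at 2.4% → £2305000 × 2.4% × 2/12 = £9220.0000
March 1 – May 31, 2001: 3 months at 3% → £2305000 × 3% × 3/12 = £17287.5000
June 1 – September 30, 2001: 4 months at 4.85% → £2305000 × 4.85% × 4/12 = £37264.1667
October 1 – December 31, 2001: 3 months at 3.6% → £2305000 × 3.6% × 3/12 = £20745.0000
Total = £84516.6667

£84516.67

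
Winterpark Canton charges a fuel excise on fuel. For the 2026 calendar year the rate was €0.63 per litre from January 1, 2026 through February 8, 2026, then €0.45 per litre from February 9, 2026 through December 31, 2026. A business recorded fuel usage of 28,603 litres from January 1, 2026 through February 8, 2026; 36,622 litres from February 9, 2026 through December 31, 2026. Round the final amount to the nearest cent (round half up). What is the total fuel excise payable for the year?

January 1 – February 8, 2026: 28,603 litres at €0.63/litre → €18,019.89
February 9 – December 31, 2026: 36,622 litres at €0.45/litre → €16,479.90

€34,499.79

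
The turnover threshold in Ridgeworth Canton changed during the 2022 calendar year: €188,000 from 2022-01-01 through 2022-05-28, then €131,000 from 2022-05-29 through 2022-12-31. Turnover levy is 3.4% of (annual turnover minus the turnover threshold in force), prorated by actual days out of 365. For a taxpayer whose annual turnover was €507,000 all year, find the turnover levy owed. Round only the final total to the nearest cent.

€11,998.18

2022-01-01 to 2022-05-28: 148 days, exemption €188,000 → (€507,000 − €188,000) × 3.4% × 148/365 = €4,397.8301
2022-05-29 to 2022-12-31: 217 days, exemption €131,000 → (€507,000 − €131,000) × 3.4% × 217/365 = €7,600.3507
Total = €11,998.1808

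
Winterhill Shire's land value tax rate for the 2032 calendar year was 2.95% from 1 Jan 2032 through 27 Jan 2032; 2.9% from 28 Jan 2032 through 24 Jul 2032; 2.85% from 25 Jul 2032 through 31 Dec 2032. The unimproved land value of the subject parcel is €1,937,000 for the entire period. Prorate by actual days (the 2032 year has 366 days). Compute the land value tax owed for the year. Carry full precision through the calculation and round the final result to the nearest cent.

1 Jan – 27 Jan 2032: 27 days at 2.95% → €1,937,000 × 2.95% × 27/366 = €4,215.3566
28 Jan – 24 Jul 2032: 179 days at 2.9% → €1,937,000 × 2.9% × 179/366 = €27,472.5874
25 Jul – 31 Dec 2032: 160 days at 2.85% → €1,937,000 × 2.85% × 160/366 = €24,133.1148
Total = €55,821.0587

€55,821.06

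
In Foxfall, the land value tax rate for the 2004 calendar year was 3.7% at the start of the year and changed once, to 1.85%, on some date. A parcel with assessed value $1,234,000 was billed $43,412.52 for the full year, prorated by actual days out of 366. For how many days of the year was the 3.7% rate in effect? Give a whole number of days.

330 days

Let d = days at the first rate; then 366 − d days at the second rate.
$1,234,000 × [3.7%·d + 1.85%·(366−d)] / 366 = $43,412.52
Solving gives d = 330, so the new rate took effect on 26 November 2004.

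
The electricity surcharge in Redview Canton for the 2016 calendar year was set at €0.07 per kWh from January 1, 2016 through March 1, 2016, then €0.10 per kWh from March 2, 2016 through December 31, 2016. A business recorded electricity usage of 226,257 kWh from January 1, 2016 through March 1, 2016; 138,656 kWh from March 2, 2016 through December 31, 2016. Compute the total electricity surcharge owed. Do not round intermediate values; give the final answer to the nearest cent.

€29,703.59

January 1 – March 1, 2016: 226,257 kWh at €0.07/kWh → €15,837.99
March 2 – December 31, 2016: 138,656 kWh at €0.10/kWh → €13,865.60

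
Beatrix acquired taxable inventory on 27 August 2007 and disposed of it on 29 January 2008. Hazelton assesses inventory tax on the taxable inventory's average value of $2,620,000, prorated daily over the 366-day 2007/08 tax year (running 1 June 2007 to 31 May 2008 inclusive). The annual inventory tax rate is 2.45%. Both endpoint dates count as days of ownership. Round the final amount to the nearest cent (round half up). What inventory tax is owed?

$27,359.67

Days held (27 August 2007 – 29 January 2008): 156 out of 366
Tax = $2,620,000 × 2.45% × 156/366 = $27,359.6721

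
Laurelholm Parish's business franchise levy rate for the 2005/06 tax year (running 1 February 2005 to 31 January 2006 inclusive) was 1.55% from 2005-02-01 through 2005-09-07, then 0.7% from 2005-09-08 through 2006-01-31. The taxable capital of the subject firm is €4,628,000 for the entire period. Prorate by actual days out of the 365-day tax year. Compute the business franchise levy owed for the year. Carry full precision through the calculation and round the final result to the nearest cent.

€55,998.80

2005-02-01 to 2005-09-07: 219 days at 1.55% → €4,628,000 × 1.55% × 219/365 = €43,040.4000
2005-09-08 to 2006-01-31: 146 days at 0.7% → €4,628,000 × 0.7% × 146/365 = €12,958.4000
Total = €55,998.8000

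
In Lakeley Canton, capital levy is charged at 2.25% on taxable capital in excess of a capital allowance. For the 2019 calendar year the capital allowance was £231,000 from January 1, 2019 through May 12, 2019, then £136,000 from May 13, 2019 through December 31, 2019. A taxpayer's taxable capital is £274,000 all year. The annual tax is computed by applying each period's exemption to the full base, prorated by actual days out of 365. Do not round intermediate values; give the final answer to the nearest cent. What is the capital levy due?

January 1 – May 12, 2019: 132 days, exemption £231,000 → (£274,000 − £231,000) × 2.25% × 132/365 = £349.8904
May 13 – December 31, 2019: 233 days, exemption £136,000 → (£274,000 − £136,000) × 2.25% × 233/365 = £1,982.0959
Total = £2,331.9863

£2,331.99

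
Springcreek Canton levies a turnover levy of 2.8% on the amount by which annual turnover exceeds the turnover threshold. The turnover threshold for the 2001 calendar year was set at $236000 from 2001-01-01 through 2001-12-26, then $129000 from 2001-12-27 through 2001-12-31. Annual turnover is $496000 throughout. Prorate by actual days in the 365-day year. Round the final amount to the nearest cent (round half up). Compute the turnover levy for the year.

$7321.04

2001-01-01 to 2001-12-26: 360 days, exemption $236000 → ($496000 − $236000) × 2.8% × 360/365 = $7180.2740
2001-12-27 to 2001-12-31: 5 days, exemption $129000 → ($496000 − $129000) × 2.8% × 5/365 = $140.7671
Total = $7321.0411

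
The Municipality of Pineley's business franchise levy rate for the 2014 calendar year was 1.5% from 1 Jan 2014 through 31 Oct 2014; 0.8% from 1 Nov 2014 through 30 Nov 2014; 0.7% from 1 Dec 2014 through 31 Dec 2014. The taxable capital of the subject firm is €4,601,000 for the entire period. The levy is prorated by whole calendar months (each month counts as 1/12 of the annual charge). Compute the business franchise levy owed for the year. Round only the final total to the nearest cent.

€63,263.75

1 Jan – 31 Oct 2014: 10 months at 1.5% → €4,601,000 × 1.5% × 10/12 = €57,512.5000
1 Nov – 30 Nov 2014: 1 month at 0.8% → €4,601,000 × 0.8% × 1/12 = €3,067.3333
1 Dec – 31 Dec 2014: 1 month at 0.7% → €4,601,000 × 0.7% × 1/12 = €2,683.9167
Total = €63,263.7500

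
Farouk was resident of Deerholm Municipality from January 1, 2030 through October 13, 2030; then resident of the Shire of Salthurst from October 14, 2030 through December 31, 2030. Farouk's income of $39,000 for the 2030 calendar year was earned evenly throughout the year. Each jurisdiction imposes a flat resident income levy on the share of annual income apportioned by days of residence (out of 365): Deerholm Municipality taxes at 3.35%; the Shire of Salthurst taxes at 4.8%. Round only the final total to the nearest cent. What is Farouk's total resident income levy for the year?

Deerholm Municipality, January 1 – October 13, 2030: 286 days → $39,000 × 3.35% × 286/365 = $1,023.7233
The Shire of Salthurst, October 14 – December 31, 2030: 79 days → $39,000 × 4.8% × 79/365 = $405.1726
Total = $1,428.8959

$1,428.90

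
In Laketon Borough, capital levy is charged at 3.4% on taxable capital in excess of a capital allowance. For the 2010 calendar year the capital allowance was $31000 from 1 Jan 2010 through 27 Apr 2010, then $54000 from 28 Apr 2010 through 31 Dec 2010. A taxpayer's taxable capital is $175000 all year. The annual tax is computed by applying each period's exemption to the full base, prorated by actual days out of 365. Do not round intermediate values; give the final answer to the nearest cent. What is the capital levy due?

1 Jan – 27 Apr 2010: 117 days, exemption $31000 → ($175000 − $31000) × 3.4% × 117/365 = $1569.4027
28 Apr – 31 Dec 2010: 248 days, exemption $54000 → ($175000 − $54000) × 3.4% × 248/365 = $2795.2658
Total = $4364.6685

$4364.67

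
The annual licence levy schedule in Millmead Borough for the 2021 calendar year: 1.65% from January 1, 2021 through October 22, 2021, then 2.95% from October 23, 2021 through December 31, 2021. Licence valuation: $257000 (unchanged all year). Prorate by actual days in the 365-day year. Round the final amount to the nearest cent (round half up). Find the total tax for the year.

$4881.24

January 1 – October 22, 2021: 295 days at 1.65% → $257000 × 1.65% × 295/365 = $3427.2534
October 23 – December 31, 2021: 70 days at 2.95% → $257000 × 2.95% × 70/365 = $1453.9863
Total = $4881.2397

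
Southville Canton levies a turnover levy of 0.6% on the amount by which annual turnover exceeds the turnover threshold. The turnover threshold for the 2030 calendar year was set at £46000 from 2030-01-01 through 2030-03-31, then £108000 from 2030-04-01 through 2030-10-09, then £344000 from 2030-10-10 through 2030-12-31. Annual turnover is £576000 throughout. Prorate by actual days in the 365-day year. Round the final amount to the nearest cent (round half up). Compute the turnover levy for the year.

2030-01-01 to 2030-03-31: 90 days, exemption £46000 → (£576000 − £46000) × 0.6% × 90/365 = £784.1096
2030-04-01 to 2030-10-09: 192 days, exemption £108000 → (£576000 − £108000) × 0.6% × 192/365 = £1477.0849
2030-10-10 to 2030-12-31: 83 days, exemption £344000 → (£576000 − £344000) × 0.6% × 83/365 = £316.5370
Total = £2577.7315

£2577.73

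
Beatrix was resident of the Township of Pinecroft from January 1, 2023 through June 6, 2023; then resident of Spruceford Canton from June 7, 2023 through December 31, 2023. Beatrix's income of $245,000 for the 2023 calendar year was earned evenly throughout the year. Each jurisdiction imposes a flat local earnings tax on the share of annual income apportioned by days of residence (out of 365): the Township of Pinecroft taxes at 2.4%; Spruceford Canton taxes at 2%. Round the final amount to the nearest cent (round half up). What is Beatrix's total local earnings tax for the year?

The Township of Pinecroft, January 1 – June 6, 2023: 157 days → $245,000 × 2.4% × 157/365 = $2,529.2055
Spruceford Canton, June 7 – December 31, 2023: 208 days → $245,000 × 2% × 208/365 = $2,792.3288
Total = $5,321.5342

$5,321.53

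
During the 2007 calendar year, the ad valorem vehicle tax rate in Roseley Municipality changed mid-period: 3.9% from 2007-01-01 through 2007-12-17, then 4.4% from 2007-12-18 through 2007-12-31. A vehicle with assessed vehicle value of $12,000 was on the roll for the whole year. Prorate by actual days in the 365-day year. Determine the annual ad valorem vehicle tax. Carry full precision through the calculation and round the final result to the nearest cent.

$470.30

2007-01-01 to 2007-12-17: 351 days at 3.9% → $12,000 × 3.9% × 351/365 = $450.0493
2007-12-18 to 2007-12-31: 14 days at 4.4% → $12,000 × 4.4% × 14/365 = $20.2521
Total = $470.3014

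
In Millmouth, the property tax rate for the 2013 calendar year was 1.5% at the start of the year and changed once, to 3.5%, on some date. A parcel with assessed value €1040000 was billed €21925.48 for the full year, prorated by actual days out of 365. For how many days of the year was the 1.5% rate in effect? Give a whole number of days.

254 days

Let d = days at the first rate; then 365 − d days at the second rate.
€1040000 × [1.5%·d + 3.5%·(365−d)] / 365 = €21925.48
Solving gives d = 254, so the new rate took effect on 12 September 2013.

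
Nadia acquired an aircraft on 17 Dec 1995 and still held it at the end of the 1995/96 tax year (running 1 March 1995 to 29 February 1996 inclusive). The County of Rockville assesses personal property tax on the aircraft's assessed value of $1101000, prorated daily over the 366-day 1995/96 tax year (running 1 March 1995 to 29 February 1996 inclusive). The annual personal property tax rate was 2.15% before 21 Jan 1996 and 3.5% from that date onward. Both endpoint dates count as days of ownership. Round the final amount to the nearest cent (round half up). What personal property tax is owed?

$6475.14

17 Dec 1995 – 20 Jan 1996: 35 days at 2.15% → $1101000 × 2.15% × 35/366 = $2263.6680
21 Jan – 29 Feb 1996: 40 days at 3.5% → $1101000 × 3.5% × 40/366 = $4211.4754
Total = $6475.1434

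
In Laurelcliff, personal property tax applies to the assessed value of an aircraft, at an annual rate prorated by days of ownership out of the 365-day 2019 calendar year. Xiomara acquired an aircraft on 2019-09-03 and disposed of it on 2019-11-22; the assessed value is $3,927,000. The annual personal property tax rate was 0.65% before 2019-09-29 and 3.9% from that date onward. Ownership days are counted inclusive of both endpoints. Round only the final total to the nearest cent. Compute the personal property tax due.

$24,896.10

2019-09-03 to 2019-09-28: 26 days at 0.65% → $3,927,000 × 0.65% × 26/365 = $1,818.2548
2019-09-29 to 2019-11-22: 55 days at 3.9% → $3,927,000 × 3.9% × 55/365 = $23,077.8493
Total = $24,896.1041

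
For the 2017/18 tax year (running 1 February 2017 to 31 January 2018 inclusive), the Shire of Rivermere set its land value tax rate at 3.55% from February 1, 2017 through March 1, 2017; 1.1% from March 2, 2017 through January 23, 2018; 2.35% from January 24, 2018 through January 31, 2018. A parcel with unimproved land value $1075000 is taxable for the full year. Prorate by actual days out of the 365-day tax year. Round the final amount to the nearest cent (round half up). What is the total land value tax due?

February 1 – March 1, 2017: 29 days at 3.55% → $1075000 × 3.55% × 29/365 = $3032.0890
March 2, 2017 – January 23, 2018: 328 days at 1.1% → $1075000 × 1.1% × 328/365 = $10626.3014
January 24 – January 31, 2018: 8 days at 2.35% → $1075000 × 2.35% × 8/365 = $553.6986
Total = $14212.0890

$14212.09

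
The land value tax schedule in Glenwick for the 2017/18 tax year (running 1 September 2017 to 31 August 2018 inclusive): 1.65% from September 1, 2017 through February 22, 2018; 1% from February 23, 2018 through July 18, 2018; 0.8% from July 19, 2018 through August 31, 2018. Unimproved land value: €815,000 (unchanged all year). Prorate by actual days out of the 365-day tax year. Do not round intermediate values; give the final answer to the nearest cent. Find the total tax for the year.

September 1, 2017 – February 22, 2018: 175 days at 1.65% → €815,000 × 1.65% × 175/365 = €6,447.4315
February 23 – July 18, 2018: 146 days at 1% → €815,000 × 1% × 146/365 = €3,260.0000
July 19 – August 31, 2018: 44 days at 0.8% → €815,000 × 0.8% × 44/365 = €785.9726
Total = €10,493.4041

€10,493.40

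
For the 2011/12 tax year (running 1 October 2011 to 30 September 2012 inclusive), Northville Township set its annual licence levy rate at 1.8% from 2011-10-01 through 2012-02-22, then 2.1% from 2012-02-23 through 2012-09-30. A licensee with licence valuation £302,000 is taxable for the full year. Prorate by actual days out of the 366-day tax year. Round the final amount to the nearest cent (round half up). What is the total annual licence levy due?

£5,983.07

2011-10-01 to 2012-02-22: 145 days at 1.8% → £302,000 × 1.8% × 145/366 = £2,153.6066
2012-02-23 to 2012-09-30: 221 days at 2.1% → £302,000 × 2.1% × 221/366 = £3,829.4590
Total = £5,983.0656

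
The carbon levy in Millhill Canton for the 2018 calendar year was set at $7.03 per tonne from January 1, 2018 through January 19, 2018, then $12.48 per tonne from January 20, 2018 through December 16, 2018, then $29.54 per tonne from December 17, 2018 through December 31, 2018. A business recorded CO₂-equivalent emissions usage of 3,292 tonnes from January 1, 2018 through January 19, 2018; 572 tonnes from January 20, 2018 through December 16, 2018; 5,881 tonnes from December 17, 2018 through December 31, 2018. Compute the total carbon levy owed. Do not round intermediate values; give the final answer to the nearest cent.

$204,006.06

January 1 – January 19, 2018: 3,292 tonnes at $7.03/tonne → $23,142.76
January 20 – December 16, 2018: 572 tonnes at $12.48/tonne → $7,138.56
December 17 – December 31, 2018: 5,881 tonnes at $29.54/tonne → $173,724.74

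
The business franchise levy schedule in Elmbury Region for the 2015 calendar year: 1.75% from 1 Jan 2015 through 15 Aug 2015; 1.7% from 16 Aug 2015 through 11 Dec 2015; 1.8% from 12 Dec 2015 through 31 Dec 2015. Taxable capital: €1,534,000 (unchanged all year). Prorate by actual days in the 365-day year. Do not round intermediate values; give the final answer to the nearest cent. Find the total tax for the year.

€26,639.07

1 Jan – 15 Aug 2015: 227 days at 1.75% → €1,534,000 × 1.75% × 227/365 = €16,695.3836
16 Aug – 11 Dec 2015: 118 days at 1.7% → €1,534,000 × 1.7% × 118/365 = €8,430.6959
12 Dec – 31 Dec 2015: 20 days at 1.8% → €1,534,000 × 1.8% × 20/365 = €1,512.9863
Total = €26,639.0658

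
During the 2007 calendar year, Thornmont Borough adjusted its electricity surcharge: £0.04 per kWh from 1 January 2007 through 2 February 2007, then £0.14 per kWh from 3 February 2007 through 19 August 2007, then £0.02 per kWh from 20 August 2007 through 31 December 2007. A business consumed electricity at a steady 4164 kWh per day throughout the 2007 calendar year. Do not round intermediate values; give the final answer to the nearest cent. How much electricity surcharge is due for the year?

£132,082.08

1 January – 2 February 2007: 33 days × 4164 kWh/day = 137,412 kWh at £0.04/kWh → £5,496.48
3 February – 19 August 2007: 198 days × 4164 kWh/day = 824,472 kWh at £0.14/kWh → £115,426.08
20 August – 31 December 2007: 134 days × 4164 kWh/day = 557,976 kWh at £0.02/kWh → £11,159.52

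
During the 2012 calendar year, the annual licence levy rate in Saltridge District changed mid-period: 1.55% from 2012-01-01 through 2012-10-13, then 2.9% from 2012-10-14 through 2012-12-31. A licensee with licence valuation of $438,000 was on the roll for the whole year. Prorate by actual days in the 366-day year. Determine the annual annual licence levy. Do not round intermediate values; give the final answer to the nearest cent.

2012-01-01 to 2012-10-13: 287 days at 1.55% → $438,000 × 1.55% × 287/366 = $5,323.6148
2012-10-14 to 2012-12-31: 79 days at 2.9% → $438,000 × 2.9% × 79/366 = $2,741.6885
Total = $8,065.3033

$8,065.30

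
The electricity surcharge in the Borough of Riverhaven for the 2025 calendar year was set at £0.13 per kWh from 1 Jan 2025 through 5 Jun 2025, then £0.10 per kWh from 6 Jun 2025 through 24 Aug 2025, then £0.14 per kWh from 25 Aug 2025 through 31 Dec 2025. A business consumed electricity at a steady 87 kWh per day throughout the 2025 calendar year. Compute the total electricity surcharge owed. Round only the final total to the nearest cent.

£4,031.58

1 Jan – 5 Jun 2025: 156 days × 87 kWh/day = 13,572 kWh at £0.13/kWh → £1,764.36
6 Jun – 24 Aug 2025: 80 days × 87 kWh/day = 6,960 kWh at £0.10/kWh → £696.00
25 Aug – 31 Dec 2025: 129 days × 87 kWh/day = 11,223 kWh at £0.14/kWh → £1,571.22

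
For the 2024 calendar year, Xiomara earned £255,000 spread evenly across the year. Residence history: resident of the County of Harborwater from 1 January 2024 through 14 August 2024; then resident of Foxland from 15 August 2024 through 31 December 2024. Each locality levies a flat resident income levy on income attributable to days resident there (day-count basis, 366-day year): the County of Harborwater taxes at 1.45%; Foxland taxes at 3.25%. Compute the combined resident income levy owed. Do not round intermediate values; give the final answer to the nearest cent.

£5,440.70

The County of Harborwater, 1 January – 14 August 2024: 227 days → £255,000 × 1.45% × 227/366 = £2,293.2582
Foxland, 15 August – 31 December 2024: 139 days → £255,000 × 3.25% × 139/366 = £3,147.4385
Total = £5,440.6967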